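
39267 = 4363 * 9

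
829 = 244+585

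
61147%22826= 15495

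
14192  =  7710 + 6482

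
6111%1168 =271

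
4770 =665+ 4105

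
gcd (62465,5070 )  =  65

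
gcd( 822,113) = 1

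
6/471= 2/157 = 0.01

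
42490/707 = 6070/101 = 60.10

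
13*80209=1042717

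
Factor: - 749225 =  -  5^2*23^1*1303^1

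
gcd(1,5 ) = 1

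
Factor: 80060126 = 2^1 * 29^1*41^1*131^1*257^1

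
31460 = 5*6292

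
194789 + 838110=1032899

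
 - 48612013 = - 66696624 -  - 18084611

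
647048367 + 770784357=1417832724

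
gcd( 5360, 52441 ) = 1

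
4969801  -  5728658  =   - 758857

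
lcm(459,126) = 6426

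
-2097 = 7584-9681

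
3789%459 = 117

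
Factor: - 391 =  - 17^1*23^1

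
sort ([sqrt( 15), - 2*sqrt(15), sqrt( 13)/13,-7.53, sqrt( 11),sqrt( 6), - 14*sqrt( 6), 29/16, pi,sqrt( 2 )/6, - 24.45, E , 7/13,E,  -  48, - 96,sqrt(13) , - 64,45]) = [-96,-64, - 48, - 14*sqrt( 6), - 24.45,-2*sqrt( 15),-7.53, sqrt (2 ) /6,sqrt ( 13 ) /13,7/13,29/16 , sqrt( 6) , E, E , pi, sqrt (11), sqrt( 13), sqrt(15),45]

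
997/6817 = 997/6817 = 0.15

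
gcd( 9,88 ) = 1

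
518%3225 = 518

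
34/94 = 17/47 = 0.36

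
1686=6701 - 5015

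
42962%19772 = 3418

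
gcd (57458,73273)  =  1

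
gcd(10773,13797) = 189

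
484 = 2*242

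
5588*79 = 441452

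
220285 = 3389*65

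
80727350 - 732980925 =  - 652253575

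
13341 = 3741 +9600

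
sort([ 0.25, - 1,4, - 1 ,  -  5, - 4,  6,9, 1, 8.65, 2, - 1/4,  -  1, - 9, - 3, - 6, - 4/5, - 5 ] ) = [ - 9 , - 6, - 5, - 5, - 4, - 3, - 1,-1, - 1 ,-4/5, - 1/4, 0.25, 1,2,  4, 6 , 8.65, 9] 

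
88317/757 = 88317/757 = 116.67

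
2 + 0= 2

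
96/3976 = 12/497 = 0.02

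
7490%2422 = 224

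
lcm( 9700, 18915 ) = 378300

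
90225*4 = 360900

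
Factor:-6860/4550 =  - 98/65=- 2^1*5^( - 1)*7^2*13^(- 1)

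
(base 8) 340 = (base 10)224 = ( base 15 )EE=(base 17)D3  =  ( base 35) 6E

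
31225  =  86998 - 55773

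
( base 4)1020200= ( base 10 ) 4640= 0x1220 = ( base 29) 5F0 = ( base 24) 818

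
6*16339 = 98034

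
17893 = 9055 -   -  8838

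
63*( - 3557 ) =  - 224091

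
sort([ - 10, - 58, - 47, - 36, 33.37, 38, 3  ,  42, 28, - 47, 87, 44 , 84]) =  [ -58, - 47, - 47, - 36, - 10, 3, 28,33.37,38, 42, 44,  84,87]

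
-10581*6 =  - 63486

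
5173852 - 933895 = 4239957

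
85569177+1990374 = 87559551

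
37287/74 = 503 + 65/74 = 503.88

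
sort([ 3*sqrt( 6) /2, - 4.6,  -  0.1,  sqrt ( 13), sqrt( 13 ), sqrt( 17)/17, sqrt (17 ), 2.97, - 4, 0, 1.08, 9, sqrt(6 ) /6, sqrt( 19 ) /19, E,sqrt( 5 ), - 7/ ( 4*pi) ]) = [ - 4.6, - 4,-7/(4*pi ), - 0.1, 0, sqrt( 19)/19, sqrt( 17 )/17,  sqrt( 6)/6, 1.08,sqrt ( 5 ), E, 2.97, sqrt( 13),sqrt( 13),3*sqrt(6) /2, sqrt(17), 9 ]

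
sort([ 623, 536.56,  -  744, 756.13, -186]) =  [-744, - 186,536.56,623,756.13]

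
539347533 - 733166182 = - 193818649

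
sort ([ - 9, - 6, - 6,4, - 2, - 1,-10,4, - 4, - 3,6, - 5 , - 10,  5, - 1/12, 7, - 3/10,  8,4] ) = [ - 10, - 10,-9,-6, - 6, - 5, - 4, - 3, - 2,  -  1, - 3/10, - 1/12, 4,4,4, 5,  6,7, 8]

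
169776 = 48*3537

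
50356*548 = 27595088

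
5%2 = 1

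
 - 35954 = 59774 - 95728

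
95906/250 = 47953/125 = 383.62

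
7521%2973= 1575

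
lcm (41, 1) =41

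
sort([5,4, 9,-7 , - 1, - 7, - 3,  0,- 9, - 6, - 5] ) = [  -  9,-7, - 7, - 6,  -  5,- 3, - 1, 0,  4,5, 9 ]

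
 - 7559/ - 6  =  1259 + 5/6 =1259.83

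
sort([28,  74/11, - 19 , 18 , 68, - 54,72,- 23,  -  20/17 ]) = [  -  54, - 23, - 19, - 20/17,  74/11, 18, 28, 68,72 ] 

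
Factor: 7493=59^1 * 127^1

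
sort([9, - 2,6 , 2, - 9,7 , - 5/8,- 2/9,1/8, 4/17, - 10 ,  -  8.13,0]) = [  -  10,-9, - 8.13,-2 ,  -  5/8 , - 2/9 , 0, 1/8, 4/17,  2, 6,  7 , 9]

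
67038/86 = 779 + 22/43= 779.51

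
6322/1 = 6322 = 6322.00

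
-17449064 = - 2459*7096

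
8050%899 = 858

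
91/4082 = 7/314 = 0.02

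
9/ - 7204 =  - 9/7204 = - 0.00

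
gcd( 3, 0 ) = 3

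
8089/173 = 8089/173 =46.76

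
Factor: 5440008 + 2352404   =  2^2 * 47^1 *181^1*229^1  =  7792412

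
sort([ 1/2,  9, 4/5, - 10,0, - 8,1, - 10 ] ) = [ - 10,-10, - 8 , 0, 1/2,4/5, 1, 9]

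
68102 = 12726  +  55376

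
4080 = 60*68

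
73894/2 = 36947 = 36947.00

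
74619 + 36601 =111220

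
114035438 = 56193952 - -57841486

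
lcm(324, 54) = 324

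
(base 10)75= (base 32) 2B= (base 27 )2L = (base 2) 1001011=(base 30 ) 2f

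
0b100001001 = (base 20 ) d5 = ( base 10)265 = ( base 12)1A1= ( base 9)324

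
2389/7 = 2389/7 = 341.29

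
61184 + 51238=112422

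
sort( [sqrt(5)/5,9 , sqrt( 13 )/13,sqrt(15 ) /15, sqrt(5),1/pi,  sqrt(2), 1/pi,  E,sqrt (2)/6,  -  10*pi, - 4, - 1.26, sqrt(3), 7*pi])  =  [ - 10*pi,-4, - 1.26,  sqrt(2) /6,  sqrt(15)/15, sqrt( 13 ) /13,1/pi, 1/pi,sqrt(5)/5, sqrt(2 ), sqrt( 3 ),sqrt( 5), E, 9,7*pi] 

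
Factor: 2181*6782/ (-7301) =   -  2^1*3^1*7^ (- 2 )*149^ ( - 1 )*727^1*3391^1 =-14791542/7301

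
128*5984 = 765952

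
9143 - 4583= 4560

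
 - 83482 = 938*( - 89)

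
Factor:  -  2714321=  - 19^1*373^1*383^1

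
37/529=37/529 = 0.07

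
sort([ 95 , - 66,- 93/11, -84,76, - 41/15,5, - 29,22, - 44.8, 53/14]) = [-84, - 66,  -  44.8, - 29,  -  93/11 ,-41/15, 53/14, 5,22, 76,95] 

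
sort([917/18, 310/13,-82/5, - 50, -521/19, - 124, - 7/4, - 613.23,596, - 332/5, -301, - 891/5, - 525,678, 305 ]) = [ - 613.23, - 525, - 301, - 891/5, - 124, - 332/5, - 50, - 521/19, - 82/5, - 7/4,310/13, 917/18, 305,596,  678] 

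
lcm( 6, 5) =30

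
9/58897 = 9/58897= 0.00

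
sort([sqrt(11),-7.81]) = [-7.81,sqrt( 11 )]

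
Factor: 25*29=725  =  5^2*29^1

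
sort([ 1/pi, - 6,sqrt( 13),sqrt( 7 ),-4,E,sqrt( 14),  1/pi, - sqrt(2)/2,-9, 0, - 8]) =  [-9, - 8, - 6, - 4, - sqrt(2) /2, 0,1/pi,1/pi, sqrt( 7), E, sqrt (13), sqrt( 14)]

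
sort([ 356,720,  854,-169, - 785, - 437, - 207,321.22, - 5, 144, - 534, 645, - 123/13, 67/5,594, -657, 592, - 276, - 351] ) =[  -  785,- 657,- 534, - 437, - 351, - 276, -207, - 169, - 123/13, - 5,  67/5,144,321.22, 356, 592, 594, 645 , 720,854]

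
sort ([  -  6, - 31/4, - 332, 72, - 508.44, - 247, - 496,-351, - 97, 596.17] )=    [ - 508.44, - 496, - 351, - 332, - 247 ,-97,-31/4,-6,  72,  596.17]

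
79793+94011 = 173804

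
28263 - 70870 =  - 42607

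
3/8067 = 1/2689 = 0.00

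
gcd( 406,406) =406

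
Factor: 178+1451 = 1629 = 3^2*181^1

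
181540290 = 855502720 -673962430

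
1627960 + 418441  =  2046401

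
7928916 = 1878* 4222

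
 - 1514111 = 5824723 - 7338834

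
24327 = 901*27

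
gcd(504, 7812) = 252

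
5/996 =5/996 =0.01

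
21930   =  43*510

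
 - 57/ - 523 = 57/523 = 0.11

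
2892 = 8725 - 5833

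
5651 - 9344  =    -  3693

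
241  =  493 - 252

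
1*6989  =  6989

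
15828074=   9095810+6732264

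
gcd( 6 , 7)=1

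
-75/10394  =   - 75/10394 = - 0.01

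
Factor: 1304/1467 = 2^3*3^(-2) = 8/9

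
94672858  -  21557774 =73115084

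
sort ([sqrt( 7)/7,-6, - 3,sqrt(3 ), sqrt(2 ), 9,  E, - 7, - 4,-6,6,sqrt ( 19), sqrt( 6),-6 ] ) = [- 7,- 6,-6,-6, - 4, - 3,sqrt ( 7)/7, sqrt ( 2 ),sqrt(3),sqrt(6 ), E,sqrt (19 ), 6 , 9]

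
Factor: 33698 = 2^1*7^1*29^1*83^1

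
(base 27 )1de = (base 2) 10001000110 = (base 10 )1094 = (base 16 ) 446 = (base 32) 126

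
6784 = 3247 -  - 3537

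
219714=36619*6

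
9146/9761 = 9146/9761 = 0.94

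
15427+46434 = 61861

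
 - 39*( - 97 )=3783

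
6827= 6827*1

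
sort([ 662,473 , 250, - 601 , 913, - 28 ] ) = [ - 601,  -  28,250,473,  662,913 ] 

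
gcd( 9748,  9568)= 4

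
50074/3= 50074/3=16691.33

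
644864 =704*916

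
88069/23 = 3829 + 2/23 =3829.09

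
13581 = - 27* ( - 503) 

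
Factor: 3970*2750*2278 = 24870065000= 2^3*5^4 * 11^1*17^1 * 67^1*397^1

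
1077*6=6462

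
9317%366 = 167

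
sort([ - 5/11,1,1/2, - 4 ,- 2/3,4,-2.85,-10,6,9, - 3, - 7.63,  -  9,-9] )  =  [ - 10 ,-9, - 9, - 7.63, - 4, - 3, - 2.85, - 2/3,-5/11,1/2,1, 4,6,  9 ]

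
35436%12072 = 11292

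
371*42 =15582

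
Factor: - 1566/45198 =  - 3^( - 3 )*29^1*31^( - 1 ) = - 29/837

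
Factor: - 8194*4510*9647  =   - 2^2 * 5^1*11^2*17^1*41^1*241^1 * 877^1 = -356504306180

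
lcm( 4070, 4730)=175010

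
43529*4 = 174116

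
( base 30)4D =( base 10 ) 133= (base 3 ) 11221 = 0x85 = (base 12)B1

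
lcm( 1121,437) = 25783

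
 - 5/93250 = -1/18650  =  - 0.00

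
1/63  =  1/63 =0.02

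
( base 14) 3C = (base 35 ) 1j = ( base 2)110110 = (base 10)54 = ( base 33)1L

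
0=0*398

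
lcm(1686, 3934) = 11802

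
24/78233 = 24/78233 = 0.00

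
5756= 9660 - 3904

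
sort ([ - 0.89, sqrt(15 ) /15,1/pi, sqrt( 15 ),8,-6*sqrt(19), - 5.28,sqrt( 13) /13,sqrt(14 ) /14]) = [ - 6 * sqrt(19 ), - 5.28 ,-0.89,sqrt ( 15) /15 , sqrt(14 )/14, sqrt(13)/13,1/pi, sqrt( 15), 8]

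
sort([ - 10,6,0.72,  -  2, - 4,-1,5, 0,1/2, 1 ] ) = [-10,-4,-2,-1,0,1/2,0.72,1,  5 , 6 ] 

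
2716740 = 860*3159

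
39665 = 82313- 42648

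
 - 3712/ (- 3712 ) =1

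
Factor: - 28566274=- 2^1*11^1 * 1298467^1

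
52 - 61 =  - 9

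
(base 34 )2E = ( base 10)82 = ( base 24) 3A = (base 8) 122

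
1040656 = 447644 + 593012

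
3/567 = 1/189 = 0.01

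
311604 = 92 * 3387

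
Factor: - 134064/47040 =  - 57/20 = -2^(- 2)* 3^1* 5^ ( - 1) *19^1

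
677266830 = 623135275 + 54131555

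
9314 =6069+3245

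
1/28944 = 1/28944 = 0.00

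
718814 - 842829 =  - 124015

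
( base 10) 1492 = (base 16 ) 5d4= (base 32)1ek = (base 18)4AG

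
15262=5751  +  9511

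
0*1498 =0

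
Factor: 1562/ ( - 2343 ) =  - 2^1*3^( -1)=- 2/3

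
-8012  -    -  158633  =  150621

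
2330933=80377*29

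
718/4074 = 359/2037 =0.18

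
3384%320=184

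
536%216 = 104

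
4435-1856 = 2579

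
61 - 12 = 49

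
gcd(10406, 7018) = 242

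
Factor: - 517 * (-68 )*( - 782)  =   - 2^3*11^1*17^2*23^1*47^1 = - 27491992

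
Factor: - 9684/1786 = -2^1 * 3^2*19^(-1 )*47^( - 1 ) *269^1 = - 4842/893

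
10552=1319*8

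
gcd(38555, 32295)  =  5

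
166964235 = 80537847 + 86426388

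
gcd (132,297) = 33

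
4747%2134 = 479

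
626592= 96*6527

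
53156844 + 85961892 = 139118736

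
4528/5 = 905 + 3/5 = 905.60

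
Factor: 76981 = 23^1*3347^1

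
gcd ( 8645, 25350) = 65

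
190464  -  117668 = 72796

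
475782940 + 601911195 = 1077694135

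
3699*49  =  181251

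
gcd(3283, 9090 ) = 1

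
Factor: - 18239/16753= -11^( - 1 )*13^1*23^1*61^1*1523^ (  -  1) 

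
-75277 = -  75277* 1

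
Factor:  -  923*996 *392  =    -  2^5*3^1*7^2 *13^1*71^1 *83^1 = -  360368736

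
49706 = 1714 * 29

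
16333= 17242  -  909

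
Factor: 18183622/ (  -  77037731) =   -  2^1 * 181^1 * 50231^1 * 77037731^ ( - 1) 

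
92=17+75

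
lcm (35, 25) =175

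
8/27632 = 1/3454 = 0.00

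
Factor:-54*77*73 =-303534 = -  2^1*3^3*7^1 * 11^1 *73^1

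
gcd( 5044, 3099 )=1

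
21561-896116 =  - 874555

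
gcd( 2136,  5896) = 8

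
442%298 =144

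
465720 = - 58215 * (-8 )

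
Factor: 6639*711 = 3^3*79^1*2213^1 = 4720329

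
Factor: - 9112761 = -3^2*7^1*19^1*23^1 * 331^1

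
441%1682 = 441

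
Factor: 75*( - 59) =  - 3^1* 5^2 *59^1 = - 4425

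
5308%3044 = 2264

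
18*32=576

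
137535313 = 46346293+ 91189020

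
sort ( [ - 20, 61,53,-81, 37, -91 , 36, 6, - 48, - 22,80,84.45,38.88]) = [ - 91,-81, - 48,  -  22 , - 20, 6, 36, 37, 38.88, 53, 61,  80,84.45 ]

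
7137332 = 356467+6780865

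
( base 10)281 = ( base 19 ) EF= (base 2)100011001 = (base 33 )8H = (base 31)92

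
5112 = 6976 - 1864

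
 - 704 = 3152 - 3856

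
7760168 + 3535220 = 11295388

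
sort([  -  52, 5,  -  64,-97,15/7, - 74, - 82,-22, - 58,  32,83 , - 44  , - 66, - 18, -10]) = [-97, - 82, -74, - 66, - 64, - 58,-52 , - 44,-22, - 18,- 10,15/7 , 5, 32 , 83]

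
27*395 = 10665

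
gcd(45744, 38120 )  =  7624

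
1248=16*78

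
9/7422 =3/2474 =0.00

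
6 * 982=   5892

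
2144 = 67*32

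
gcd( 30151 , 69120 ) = 1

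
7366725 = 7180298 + 186427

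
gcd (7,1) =1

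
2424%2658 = 2424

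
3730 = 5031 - 1301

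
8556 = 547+8009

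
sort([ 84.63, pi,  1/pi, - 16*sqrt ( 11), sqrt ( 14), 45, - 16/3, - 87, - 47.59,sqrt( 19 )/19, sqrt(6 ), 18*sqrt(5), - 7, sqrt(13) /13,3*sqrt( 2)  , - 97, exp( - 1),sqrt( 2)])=[ - 97,-87, - 16*sqrt( 11 ),-47.59, - 7, - 16/3, sqrt( 19) /19,sqrt( 13)/13,1/pi,  exp( - 1),  sqrt ( 2 ),  sqrt( 6),pi,sqrt(14 ), 3*sqrt( 2),18*sqrt(5),45  ,  84.63 ] 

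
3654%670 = 304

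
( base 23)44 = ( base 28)3C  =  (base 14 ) 6c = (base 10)96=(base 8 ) 140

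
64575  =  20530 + 44045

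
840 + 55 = 895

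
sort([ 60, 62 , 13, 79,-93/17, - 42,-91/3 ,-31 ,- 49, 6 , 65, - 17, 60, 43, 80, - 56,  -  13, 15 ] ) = [ - 56, - 49, - 42, - 31, - 91/3,-17 ,-13,-93/17 , 6,13,15, 43, 60,60, 62, 65, 79,80 ] 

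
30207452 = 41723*724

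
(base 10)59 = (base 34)1p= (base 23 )2d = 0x3B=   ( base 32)1R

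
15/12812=15/12812 = 0.00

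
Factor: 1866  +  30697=32563 = 32563^1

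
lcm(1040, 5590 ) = 44720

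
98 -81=17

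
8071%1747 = 1083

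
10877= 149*73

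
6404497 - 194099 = 6210398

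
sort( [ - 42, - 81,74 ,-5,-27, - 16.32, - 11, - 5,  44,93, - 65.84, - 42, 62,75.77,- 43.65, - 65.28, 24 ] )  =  [ - 81, - 65.84, - 65.28,-43.65, - 42, - 42, - 27, - 16.32, - 11, - 5 ,-5,24,44,62, 74, 75.77,93] 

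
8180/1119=8180/1119 = 7.31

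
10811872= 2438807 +8373065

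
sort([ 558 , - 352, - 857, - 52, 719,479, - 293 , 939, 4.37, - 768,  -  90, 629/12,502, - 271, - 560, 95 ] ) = [ - 857, - 768, - 560, - 352, - 293, - 271, - 90, - 52,4.37, 629/12, 95,479, 502, 558,719, 939]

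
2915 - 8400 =-5485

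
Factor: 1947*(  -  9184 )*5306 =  - 94877901888 = - 2^6*3^1*7^2*11^1*41^1*59^1*379^1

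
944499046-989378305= - 44879259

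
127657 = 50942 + 76715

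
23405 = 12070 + 11335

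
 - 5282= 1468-6750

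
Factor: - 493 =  - 17^1*29^1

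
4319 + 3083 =7402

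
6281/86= 73 + 3/86 = 73.03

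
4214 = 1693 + 2521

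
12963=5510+7453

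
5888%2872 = 144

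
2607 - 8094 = -5487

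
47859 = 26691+21168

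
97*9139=886483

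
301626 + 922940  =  1224566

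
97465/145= 672 + 5/29 = 672.17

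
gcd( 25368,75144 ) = 24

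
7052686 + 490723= 7543409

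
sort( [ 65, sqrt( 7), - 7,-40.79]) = [- 40.79, - 7,  sqrt(7),65] 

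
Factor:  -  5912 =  - 2^3*739^1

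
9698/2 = 4849 = 4849.00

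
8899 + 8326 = 17225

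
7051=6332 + 719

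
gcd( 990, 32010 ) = 330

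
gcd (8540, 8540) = 8540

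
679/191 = 3 + 106/191=3.55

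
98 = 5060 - 4962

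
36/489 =12/163 =0.07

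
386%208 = 178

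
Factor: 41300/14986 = 2^1 * 5^2  *7^1* 127^( - 1 ) =350/127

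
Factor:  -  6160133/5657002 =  - 2^( - 1)*7^2*13^( - 1)*125717^1*217577^(- 1 ) 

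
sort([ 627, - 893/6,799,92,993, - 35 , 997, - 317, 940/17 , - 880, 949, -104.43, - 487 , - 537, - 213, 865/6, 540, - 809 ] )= [ - 880,  -  809,-537, - 487, - 317, - 213, - 893/6,-104.43, - 35,940/17,  92,865/6 , 540, 627, 799,  949,993 , 997]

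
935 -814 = 121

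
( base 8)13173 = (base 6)42351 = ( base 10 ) 5755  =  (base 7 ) 22531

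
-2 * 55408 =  - 110816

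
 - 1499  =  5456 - 6955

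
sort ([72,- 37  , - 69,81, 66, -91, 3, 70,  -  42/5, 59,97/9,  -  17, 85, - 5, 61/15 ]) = [-91, - 69, - 37, - 17,  -  42/5, - 5, 3, 61/15,97/9,59,66, 70,72, 81, 85]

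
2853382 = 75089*38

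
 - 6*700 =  - 4200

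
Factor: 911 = 911^1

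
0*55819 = 0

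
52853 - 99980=-47127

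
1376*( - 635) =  - 873760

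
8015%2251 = 1262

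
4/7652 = 1/1913 = 0.00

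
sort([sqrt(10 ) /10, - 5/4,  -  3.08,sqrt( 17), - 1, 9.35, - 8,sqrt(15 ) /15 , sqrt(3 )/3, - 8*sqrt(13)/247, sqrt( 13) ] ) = [ - 8, - 3.08, - 5/4, - 1, - 8*sqrt(13) /247,sqrt( 15) /15,sqrt ( 10 ) /10,sqrt( 3) /3,sqrt ( 13), sqrt (17),9.35] 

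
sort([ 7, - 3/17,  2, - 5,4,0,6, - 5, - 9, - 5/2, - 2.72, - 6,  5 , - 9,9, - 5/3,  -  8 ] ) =[ - 9 ,  -  9, - 8, - 6, - 5, - 5, - 2.72,-5/2, - 5/3, - 3/17, 0 , 2,4, 5, 6 , 7, 9 ]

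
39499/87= 39499/87 = 454.01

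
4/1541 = 4/1541  =  0.00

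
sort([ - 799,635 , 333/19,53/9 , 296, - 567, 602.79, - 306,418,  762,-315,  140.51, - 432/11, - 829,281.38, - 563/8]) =[ - 829, - 799, - 567, - 315, - 306, - 563/8, - 432/11,53/9 , 333/19,  140.51,281.38,296, 418,602.79,  635, 762]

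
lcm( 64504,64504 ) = 64504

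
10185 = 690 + 9495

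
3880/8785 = 776/1757 = 0.44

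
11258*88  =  990704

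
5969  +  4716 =10685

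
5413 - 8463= - 3050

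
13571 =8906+4665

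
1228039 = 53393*23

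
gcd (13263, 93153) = 3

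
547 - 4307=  -3760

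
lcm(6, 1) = 6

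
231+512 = 743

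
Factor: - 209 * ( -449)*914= 85770674 = 2^1 * 11^1*19^1*449^1*457^1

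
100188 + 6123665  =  6223853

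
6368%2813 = 742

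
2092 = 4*523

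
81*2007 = 162567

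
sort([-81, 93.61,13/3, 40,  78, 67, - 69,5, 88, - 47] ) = [ - 81,-69, - 47, 13/3, 5,40, 67,78, 88,93.61 ]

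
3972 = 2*1986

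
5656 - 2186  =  3470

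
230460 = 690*334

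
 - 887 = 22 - 909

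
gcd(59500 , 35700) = 11900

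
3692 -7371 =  - 3679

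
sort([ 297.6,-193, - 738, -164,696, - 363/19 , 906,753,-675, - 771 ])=[ -771 , - 738 , -675, - 193, -164, - 363/19, 297.6 , 696,753,906 ]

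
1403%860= 543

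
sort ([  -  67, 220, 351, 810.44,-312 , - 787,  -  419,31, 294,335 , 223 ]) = [ - 787, - 419, - 312,-67,31, 220, 223,294,  335,351,810.44]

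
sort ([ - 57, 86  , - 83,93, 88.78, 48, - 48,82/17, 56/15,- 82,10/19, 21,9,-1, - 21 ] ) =[ - 83, - 82, - 57,-48, - 21, - 1,10/19,56/15, 82/17,9,21,48,  86,  88.78,93 ] 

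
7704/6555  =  2568/2185=1.18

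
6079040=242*25120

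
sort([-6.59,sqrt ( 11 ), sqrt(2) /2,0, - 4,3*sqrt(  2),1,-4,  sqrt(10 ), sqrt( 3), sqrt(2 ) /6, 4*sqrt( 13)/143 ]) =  [-6.59, - 4, - 4, 0, 4*sqrt( 13)/143,sqrt( 2 ) /6, sqrt(2 ) /2,1,sqrt(3 ), sqrt(10),sqrt(11 ), 3*sqrt( 2 )]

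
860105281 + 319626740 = 1179732021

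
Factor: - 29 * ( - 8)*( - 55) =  - 12760= - 2^3*5^1*11^1 *29^1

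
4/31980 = 1/7995 = 0.00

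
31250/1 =31250 = 31250.00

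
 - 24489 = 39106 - 63595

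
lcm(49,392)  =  392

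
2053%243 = 109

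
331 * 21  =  6951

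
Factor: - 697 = - 17^1*41^1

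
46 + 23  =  69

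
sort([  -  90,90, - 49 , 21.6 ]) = [-90,  -  49,21.6, 90]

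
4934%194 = 84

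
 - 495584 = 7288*( - 68 ) 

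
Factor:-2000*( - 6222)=12444000 = 2^5 * 3^1*5^3 * 17^1*61^1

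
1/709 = 1/709=0.00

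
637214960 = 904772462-267557502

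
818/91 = 8  +  90/91 = 8.99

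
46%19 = 8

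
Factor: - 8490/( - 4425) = 2^1*5^( - 1)*59^( - 1 )*283^1= 566/295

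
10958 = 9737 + 1221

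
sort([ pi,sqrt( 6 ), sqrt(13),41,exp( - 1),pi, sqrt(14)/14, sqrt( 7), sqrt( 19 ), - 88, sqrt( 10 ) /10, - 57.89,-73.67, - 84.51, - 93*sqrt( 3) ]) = [ - 93 * sqrt( 3 ), -88, -84.51, - 73.67,  -  57.89,sqrt(14)/14,sqrt( 10)/10, exp( - 1 ),sqrt( 6), sqrt(7),  pi, pi , sqrt (13 ),sqrt( 19 ) , 41]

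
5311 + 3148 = 8459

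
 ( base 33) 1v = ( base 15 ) 44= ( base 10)64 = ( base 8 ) 100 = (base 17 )3d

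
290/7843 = 290/7843 = 0.04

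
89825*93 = 8353725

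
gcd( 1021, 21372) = 1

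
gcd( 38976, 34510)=406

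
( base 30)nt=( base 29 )ON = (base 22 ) 1af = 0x2CF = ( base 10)719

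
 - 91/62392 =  - 91/62392 = -  0.00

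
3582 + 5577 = 9159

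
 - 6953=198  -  7151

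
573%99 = 78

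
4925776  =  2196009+2729767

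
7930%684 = 406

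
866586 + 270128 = 1136714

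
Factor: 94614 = 2^1* 3^1*13^1* 1213^1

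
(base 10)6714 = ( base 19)IB7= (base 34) 5rg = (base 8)15072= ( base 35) 5GT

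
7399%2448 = 55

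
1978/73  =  27 + 7/73 = 27.10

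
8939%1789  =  1783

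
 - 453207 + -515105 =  - 968312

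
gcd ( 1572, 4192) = 524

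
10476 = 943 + 9533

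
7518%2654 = 2210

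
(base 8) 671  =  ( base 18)169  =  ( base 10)441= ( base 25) HG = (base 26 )gp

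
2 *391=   782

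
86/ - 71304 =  - 43/35652 = - 0.00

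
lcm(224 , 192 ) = 1344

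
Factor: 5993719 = 5993719^1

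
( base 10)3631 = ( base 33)3b1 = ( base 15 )1121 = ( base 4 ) 320233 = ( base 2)111000101111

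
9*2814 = 25326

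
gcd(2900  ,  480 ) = 20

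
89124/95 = 89124/95 = 938.15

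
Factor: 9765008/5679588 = 2^2 *3^( - 1 )*11^1*61^( - 1 )*113^1*491^1*7759^ ( - 1 ) = 2441252/1419897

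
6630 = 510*13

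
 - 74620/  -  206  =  37310/103 = 362.23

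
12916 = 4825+8091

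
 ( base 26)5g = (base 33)4e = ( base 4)2102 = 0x92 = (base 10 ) 146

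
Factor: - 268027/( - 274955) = 5^( - 1) *127^ ( - 1)*619^1 =619/635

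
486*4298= 2088828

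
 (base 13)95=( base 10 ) 122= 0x7a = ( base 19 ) 68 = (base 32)3q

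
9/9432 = 1/1048=0.00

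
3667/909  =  3667/909 = 4.03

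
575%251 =73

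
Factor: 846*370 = 2^2*3^2*5^1*37^1*47^1 = 313020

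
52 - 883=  - 831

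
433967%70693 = 9809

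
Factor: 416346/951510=431/985 = 5^( - 1 )*197^( - 1)*431^1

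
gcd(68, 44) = 4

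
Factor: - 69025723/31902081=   -  3^( - 1)*13^1*17^( - 1)*23^( - 1 )*101^1*27197^( - 1)*52571^1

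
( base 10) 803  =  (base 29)rk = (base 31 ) ps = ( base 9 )1082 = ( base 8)1443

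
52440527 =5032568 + 47407959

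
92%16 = 12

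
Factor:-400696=- 2^3*50087^1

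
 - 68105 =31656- 99761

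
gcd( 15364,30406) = 46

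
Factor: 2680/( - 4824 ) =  - 3^( - 2)*5^1 = -5/9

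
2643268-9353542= - 6710274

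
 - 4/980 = - 1/245= -  0.00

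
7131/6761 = 7131/6761 =1.05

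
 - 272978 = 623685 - 896663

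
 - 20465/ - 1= 20465/1 = 20465.00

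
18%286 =18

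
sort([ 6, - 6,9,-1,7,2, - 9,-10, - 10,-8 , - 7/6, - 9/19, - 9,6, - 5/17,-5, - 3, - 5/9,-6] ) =[ - 10,-10, - 9, -9,-8,  -  6,  -  6, - 5,-3,  -  7/6, - 1, - 5/9,-9/19, - 5/17,2 , 6,6,7,  9 ]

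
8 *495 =3960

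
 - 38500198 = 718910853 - 757411051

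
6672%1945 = 837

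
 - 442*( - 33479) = 14797718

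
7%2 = 1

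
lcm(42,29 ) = 1218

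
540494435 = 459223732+81270703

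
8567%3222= 2123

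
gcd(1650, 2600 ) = 50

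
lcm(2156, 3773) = 15092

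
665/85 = 133/17 = 7.82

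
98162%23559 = 3926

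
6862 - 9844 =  - 2982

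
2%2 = 0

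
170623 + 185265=355888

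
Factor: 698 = 2^1*349^1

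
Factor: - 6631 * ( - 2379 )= 3^1 * 13^1*19^1*61^1*349^1 = 15775149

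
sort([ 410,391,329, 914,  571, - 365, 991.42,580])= [ - 365, 329, 391,410,571,580, 914,  991.42 ]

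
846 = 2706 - 1860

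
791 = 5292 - 4501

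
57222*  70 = 4005540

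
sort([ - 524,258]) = [ - 524, 258]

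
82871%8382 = 7433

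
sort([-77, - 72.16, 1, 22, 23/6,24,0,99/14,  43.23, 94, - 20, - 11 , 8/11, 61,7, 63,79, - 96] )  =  [ - 96,  -  77,  -  72.16,-20,  -  11,0,8/11,1,23/6,  7,99/14,22,24,43.23, 61, 63, 79, 94]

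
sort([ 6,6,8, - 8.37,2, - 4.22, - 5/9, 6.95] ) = [  -  8.37, - 4.22, -5/9,2,6,6,6.95,8 ] 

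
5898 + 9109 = 15007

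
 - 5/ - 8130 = 1/1626 = 0.00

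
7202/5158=1 + 1022/2579=1.40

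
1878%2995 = 1878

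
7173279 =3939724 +3233555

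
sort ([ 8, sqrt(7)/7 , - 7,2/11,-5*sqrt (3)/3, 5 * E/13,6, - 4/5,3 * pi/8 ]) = [ - 7, -5*sqrt(3) /3, - 4/5,2/11,  sqrt( 7 )/7,5*E/13, 3*pi/8,6, 8] 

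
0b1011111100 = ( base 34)mg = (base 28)R8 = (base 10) 764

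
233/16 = 233/16 = 14.56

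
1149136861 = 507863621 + 641273240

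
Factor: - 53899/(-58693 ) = 53899^1*58693^(-1)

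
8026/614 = 4013/307 = 13.07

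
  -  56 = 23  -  79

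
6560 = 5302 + 1258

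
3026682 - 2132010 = 894672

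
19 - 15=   4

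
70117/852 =82+253/852  =  82.30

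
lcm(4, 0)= 0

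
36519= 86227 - 49708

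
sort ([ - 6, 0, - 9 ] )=[ - 9,  -  6, 0]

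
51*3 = 153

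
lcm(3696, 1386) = 11088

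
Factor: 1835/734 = 2^( - 1)*5^1 = 5/2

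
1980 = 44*45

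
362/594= 181/297 =0.61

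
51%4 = 3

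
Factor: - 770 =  - 2^1*5^1*7^1*11^1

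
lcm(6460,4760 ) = 90440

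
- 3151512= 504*( - 6253 ) 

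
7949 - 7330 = 619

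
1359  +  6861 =8220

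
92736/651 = 4416/31 = 142.45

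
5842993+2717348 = 8560341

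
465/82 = 5+ 55/82 = 5.67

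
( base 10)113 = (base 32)3H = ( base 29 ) 3Q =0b1110001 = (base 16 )71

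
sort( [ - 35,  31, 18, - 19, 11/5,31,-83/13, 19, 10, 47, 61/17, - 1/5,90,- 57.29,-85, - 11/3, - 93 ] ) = [ - 93, - 85, - 57.29, - 35,-19, - 83/13, - 11/3, - 1/5 , 11/5,61/17, 10, 18,19, 31, 31 , 47, 90 ]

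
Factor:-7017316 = -2^2*1289^1 *1361^1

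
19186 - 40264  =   - 21078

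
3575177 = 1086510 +2488667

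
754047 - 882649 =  - 128602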